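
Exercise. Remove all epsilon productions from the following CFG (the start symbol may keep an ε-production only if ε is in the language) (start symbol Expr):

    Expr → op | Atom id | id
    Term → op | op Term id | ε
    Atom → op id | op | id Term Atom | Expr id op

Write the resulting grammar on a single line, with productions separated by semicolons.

The nullable symbols are {Term}.
ε ∉ L(G), so no ε-production is kept.
For each production, add variants omitting each subset of nullable occurrences: Term → op Term id gives op Term id | op id. Atom → id Term Atom gives id Term Atom | id Atom.

Expr → op | Atom id | id; Term → op | op Term id | op id; Atom → op id | op | id Term Atom | id Atom | Expr id op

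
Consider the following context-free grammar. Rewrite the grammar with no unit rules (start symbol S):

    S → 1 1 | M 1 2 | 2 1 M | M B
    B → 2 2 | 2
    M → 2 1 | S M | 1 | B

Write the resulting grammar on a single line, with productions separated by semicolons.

S → 1 1 | M 1 2 | 2 1 M | M B; B → 2 2 | 2; M → 2 2 | 2 | 2 1 | S M | 1

Unit pairs: M ⇒* {B}.
For each unit pair (A, B), copy every non-unit production of B to A, then drop all unit productions.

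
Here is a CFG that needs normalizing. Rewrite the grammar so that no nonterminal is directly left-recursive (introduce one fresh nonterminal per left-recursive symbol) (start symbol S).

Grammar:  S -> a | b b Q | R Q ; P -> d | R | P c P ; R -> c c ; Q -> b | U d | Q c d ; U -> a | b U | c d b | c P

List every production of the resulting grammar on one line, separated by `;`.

S -> a | b b Q | R Q; P -> d P' | R P'; R -> c c; Q -> b Q' | U d Q'; U -> a | b U | c d b | c P; P' -> c P P' | epsilon; Q' -> c d Q' | epsilon

P, Q are directly left-recursive.
For P: α = {c P}, β = {d, R}. Rewrite as P → β P' and P' → α P' | ε.
For Q: α = {c d}, β = {b, U d}. Rewrite as Q → β Q' and Q' → α Q' | ε.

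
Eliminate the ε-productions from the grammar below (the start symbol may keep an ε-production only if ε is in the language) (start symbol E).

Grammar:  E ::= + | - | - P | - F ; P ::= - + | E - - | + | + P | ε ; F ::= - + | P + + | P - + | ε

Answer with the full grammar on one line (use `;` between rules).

E ::= + | - | - P | - F; P ::= - + | E - - | + | + P; F ::= - + | P + + | + + | P - +

Nullable nonterminals: {F, P}.
ε ∉ L(G), so no ε-production is kept.
For each production, add variants omitting each subset of nullable occurrences: F → P + + gives P + + | + +.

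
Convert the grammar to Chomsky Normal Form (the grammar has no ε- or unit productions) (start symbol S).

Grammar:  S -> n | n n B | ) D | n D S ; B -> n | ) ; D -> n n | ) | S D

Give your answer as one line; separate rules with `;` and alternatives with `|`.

S -> n | X1 Y1 | X2 D | X1 Y2; B -> n | ); D -> X1 X1 | ) | S D; X1 -> n; X2 -> ); Y1 -> X1 B; Y2 -> D S

Introduce a nonterminal for each terminal appearing in a rule of length ≥ 2: X1 → n, X2 → ).
Binarize each right-hand side of length ≥ 3 by chaining fresh nonterminals (Y1, Y2, …): affected rules were S → X1 X1 B; S → X1 D S.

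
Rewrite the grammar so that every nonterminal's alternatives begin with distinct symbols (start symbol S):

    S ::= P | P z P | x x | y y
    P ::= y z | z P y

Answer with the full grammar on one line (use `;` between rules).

S ::= x x | y y | P S'; P ::= y z | z P y; S' ::= ε | z P

S has alternatives sharing prefix 'P': factor to S → P S' with S' → ε | z P.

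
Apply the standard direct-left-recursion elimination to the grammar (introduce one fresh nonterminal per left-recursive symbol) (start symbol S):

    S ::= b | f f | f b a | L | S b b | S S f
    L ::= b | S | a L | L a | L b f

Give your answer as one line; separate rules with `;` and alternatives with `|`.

S ::= b S' | f f S' | f b a S' | L S'; L ::= b L' | S L' | a L L'; S' ::= b b S' | S f S' | ε; L' ::= a L' | b f L' | ε

Left recursion appears on S, L.
For S: α = {b b, S f}, β = {b, f f, f b a, L}. Rewrite as S → β S' and S' → α S' | ε.
For L: α = {a, b f}, β = {b, S, a L}. Rewrite as L → β L' and L' → α L' | ε.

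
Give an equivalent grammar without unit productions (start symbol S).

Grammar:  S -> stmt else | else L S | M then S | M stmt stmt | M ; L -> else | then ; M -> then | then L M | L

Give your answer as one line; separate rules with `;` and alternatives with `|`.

Unit pairs: M ⇒* {L}; S ⇒* {L, M}.
For every A with A ⇒* B via unit rules, add B's non-unit alternatives to A; then delete every rule of the form X → Y.

S -> else | then | stmt else | else L S | M then S | M stmt stmt | then L M; L -> else | then; M -> else | then | then L M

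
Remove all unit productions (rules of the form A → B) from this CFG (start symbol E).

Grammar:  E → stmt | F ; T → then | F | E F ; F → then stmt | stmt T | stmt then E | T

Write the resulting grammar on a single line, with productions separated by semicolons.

Unit pairs: E ⇒* {F, T}; F ⇒* {T}; T ⇒* {F}.
For every A with A ⇒* B via unit rules, add B's non-unit alternatives to A; then delete every rule of the form X → Y.

E → stmt | then stmt | stmt T | stmt then E | then | E F; T → then stmt | stmt T | stmt then E | then | E F; F → then stmt | stmt T | stmt then E | then | E F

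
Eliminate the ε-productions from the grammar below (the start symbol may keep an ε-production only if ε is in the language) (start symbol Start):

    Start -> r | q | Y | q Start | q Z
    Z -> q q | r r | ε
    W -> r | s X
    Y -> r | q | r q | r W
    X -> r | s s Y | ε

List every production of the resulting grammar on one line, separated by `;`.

Start -> r | q | Y | q Start | q Z; Z -> q q | r r; W -> r | s X | s; Y -> r | q | r q | r W; X -> r | s s Y

Nullable set = {X, Z}.
ε ∉ L(G), so no ε-production is kept.
Add the nullable-subset variants: W → s X gives s X | s.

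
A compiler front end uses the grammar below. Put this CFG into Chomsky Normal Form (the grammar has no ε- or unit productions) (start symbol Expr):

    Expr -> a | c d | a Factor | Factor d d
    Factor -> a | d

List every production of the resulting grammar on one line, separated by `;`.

Expr -> a | X1 X2 | X3 Factor | Factor Y1; Factor -> a | d; X1 -> c; X2 -> d; X3 -> a; Y1 -> X2 X2

Introduce a nonterminal for each terminal appearing in a rule of length ≥ 2: X1 → c, X2 → d, X3 → a.
Binarize each right-hand side of length ≥ 3 by chaining fresh nonterminals (Y1, Y2, …): affected rules were Expr → Factor X2 X2.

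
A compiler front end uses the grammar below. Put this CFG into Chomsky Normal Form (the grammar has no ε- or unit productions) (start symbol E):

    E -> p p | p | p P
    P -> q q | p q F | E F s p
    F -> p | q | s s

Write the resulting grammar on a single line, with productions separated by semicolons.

Introduce a nonterminal for each terminal appearing in a rule of length ≥ 2: X1 → p, X2 → q, X3 → s.
Binarize each right-hand side of length ≥ 3 by chaining fresh nonterminals (Y1, Y2, …): affected rules were P → X1 X2 F; P → E F X3 X1.

E -> X1 X1 | p | X1 P; P -> X2 X2 | X1 Y1 | E Y2; F -> p | q | X3 X3; X1 -> p; X2 -> q; X3 -> s; Y1 -> X2 F; Y2 -> F Y3; Y3 -> X3 X1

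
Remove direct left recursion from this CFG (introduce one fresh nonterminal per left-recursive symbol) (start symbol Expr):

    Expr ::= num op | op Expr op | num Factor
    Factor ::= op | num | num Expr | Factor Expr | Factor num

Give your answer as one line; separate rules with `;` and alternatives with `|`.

Expr ::= num op | op Expr op | num Factor; Factor ::= op Factor1 | num Factor1 | num Expr Factor1; Factor1 ::= Expr Factor1 | num Factor1 | ε

Left recursion appears on Factor.
For Factor: α = {Expr, num}, β = {op, num, num Expr}. Rewrite as Factor → β Factor1 and Factor1 → α Factor1 | ε.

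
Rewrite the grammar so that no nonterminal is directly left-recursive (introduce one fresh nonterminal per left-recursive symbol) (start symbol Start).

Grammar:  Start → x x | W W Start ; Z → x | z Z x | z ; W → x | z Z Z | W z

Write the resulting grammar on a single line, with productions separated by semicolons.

Start → x x | W W Start; Z → x | z Z x | z; W → x W1 | z Z Z W1; W1 → z W1 | ε

Directly left-recursive nonterminal: W.
For W: α = {z}, β = {x, z Z Z}. Rewrite as W → β W1 and W1 → α W1 | ε.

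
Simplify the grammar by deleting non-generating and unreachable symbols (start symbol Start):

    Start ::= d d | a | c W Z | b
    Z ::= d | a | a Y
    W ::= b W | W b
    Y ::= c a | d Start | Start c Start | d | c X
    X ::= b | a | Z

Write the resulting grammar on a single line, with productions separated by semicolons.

Start ::= d d | a | b

Generating nonterminals: {Start, X, Y, Z}.
Reachable from Start after that: {Start}.
Removed useless symbols: {W, X, Y, Z} and every production mentioning them.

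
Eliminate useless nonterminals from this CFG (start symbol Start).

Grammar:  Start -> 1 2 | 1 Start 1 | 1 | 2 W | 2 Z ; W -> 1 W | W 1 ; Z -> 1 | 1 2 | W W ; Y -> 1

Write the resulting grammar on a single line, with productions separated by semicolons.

Start -> 1 2 | 1 Start 1 | 1 | 2 Z; Z -> 1 | 1 2

Generating nonterminals: {Start, Y, Z}.
Reachable from Start after that: {Start, Z}.
Removed useless symbols: {W, Y} and every production mentioning them.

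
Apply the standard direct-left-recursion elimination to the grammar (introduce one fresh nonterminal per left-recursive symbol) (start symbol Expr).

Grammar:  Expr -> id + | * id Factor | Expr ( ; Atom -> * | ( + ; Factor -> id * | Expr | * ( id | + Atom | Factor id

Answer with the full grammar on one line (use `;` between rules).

Expr, Factor are directly left-recursive.
For Expr: α = {(}, β = {id +, * id Factor}. Rewrite as Expr → β Expr1 and Expr1 → α Expr1 | ε.
For Factor: α = {id}, β = {id *, Expr, * ( id, + Atom}. Rewrite as Factor → β Factor1 and Factor1 → α Factor1 | ε.

Expr -> id + Expr1 | * id Factor Expr1; Atom -> * | ( +; Factor -> id * Factor1 | Expr Factor1 | * ( id Factor1 | + Atom Factor1; Expr1 -> ( Expr1 | ε; Factor1 -> id Factor1 | ε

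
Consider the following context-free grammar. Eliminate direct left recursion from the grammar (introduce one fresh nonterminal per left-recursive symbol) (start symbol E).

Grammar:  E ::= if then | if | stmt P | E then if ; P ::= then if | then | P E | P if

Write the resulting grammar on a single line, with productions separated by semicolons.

E ::= if then E' | if E' | stmt P E'; P ::= then if P' | then P'; E' ::= then if E' | eps; P' ::= E P' | if P' | eps

Directly left-recursive nonterminals: E, P.
For E: α = {then if}, β = {if then, if, stmt P}. Rewrite as E → β E' and E' → α E' | ε.
For P: α = {E, if}, β = {then if, then}. Rewrite as P → β P' and P' → α P' | ε.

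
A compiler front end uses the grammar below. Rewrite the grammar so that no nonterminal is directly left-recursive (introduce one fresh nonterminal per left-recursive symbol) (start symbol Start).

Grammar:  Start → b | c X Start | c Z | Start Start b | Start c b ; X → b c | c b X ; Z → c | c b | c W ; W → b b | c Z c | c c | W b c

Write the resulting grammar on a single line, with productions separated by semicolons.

Start, W are directly left-recursive.
For Start: α = {Start b, c b}, β = {b, c X Start, c Z}. Rewrite as Start → β Start1 and Start1 → α Start1 | ε.
For W: α = {b c}, β = {b b, c Z c, c c}. Rewrite as W → β W1 and W1 → α W1 | ε.

Start → b Start1 | c X Start Start1 | c Z Start1; X → b c | c b X; Z → c | c b | c W; W → b b W1 | c Z c W1 | c c W1; Start1 → Start b Start1 | c b Start1 | ε; W1 → b c W1 | ε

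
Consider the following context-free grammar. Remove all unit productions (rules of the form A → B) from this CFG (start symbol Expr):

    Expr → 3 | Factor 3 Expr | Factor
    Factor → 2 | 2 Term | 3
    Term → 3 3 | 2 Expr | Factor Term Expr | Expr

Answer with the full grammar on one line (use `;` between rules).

Unit pairs: Expr ⇒* {Factor}; Term ⇒* {Expr, Factor}.
Replace each nonterminal's rules with the union of the non-unit rules of every nonterminal it unit-derives.

Expr → 2 | 2 Term | 3 | Factor 3 Expr; Factor → 2 | 2 Term | 3; Term → 3 3 | 2 Expr | Factor Term Expr | 2 | 2 Term | 3 | Factor 3 Expr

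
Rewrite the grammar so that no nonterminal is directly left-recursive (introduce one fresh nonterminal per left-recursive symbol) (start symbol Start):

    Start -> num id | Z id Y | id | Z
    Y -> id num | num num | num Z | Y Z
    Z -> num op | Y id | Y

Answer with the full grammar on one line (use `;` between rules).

Start -> num id | Z id Y | id | Z; Y -> id num Y1 | num num Y1 | num Z Y1; Z -> num op | Y id | Y; Y1 -> Z Y1 | ε

Left recursion appears on Y.
For Y: α = {Z}, β = {id num, num num, num Z}. Rewrite as Y → β Y1 and Y1 → α Y1 | ε.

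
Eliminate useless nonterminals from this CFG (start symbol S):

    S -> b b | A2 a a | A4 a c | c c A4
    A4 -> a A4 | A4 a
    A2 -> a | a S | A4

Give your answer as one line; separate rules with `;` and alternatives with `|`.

S -> b b | A2 a a; A2 -> a | a S

Generating nonterminals: {A2, S}.
Reachable from S after that: {A2, S}.
Removed useless symbols: {A4} and every production mentioning them.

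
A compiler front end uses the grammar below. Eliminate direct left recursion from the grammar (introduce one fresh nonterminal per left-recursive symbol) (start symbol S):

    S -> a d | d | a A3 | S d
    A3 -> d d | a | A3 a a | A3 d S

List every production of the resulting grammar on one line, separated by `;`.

S -> a d S' | d S' | a A3 S'; A3 -> d d A3' | a A3'; S' -> d S' | ε; A3' -> a a A3' | d S A3' | ε

Left recursion appears on S, A3.
For S: α = {d}, β = {a d, d, a A3}. Rewrite as S → β S' and S' → α S' | ε.
For A3: α = {a a, d S}, β = {d d, a}. Rewrite as A3 → β A3' and A3' → α A3' | ε.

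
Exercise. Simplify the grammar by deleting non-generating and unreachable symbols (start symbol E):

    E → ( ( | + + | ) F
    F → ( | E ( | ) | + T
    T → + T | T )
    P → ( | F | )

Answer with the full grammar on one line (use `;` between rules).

E → ( ( | + + | ) F; F → ( | E ( | )

Generating nonterminals: {E, F, P}.
Reachable from E after that: {E, F}.
Removed useless symbols: {P, T} and every production mentioning them.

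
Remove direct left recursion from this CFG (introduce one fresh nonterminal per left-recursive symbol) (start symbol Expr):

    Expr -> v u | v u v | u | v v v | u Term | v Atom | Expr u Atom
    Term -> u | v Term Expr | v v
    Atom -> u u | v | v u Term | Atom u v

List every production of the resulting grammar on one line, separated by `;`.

Expr -> v u Expr1 | v u v Expr1 | u Expr1 | v v v Expr1 | u Term Expr1 | v Atom Expr1; Term -> u | v Term Expr | v v; Atom -> u u Atom1 | v Atom1 | v u Term Atom1; Expr1 -> u Atom Expr1 | ε; Atom1 -> u v Atom1 | ε

Directly left-recursive nonterminals: Expr, Atom.
For Expr: α = {u Atom}, β = {v u, v u v, u, v v v, u Term, v Atom}. Rewrite as Expr → β Expr1 and Expr1 → α Expr1 | ε.
For Atom: α = {u v}, β = {u u, v, v u Term}. Rewrite as Atom → β Atom1 and Atom1 → α Atom1 | ε.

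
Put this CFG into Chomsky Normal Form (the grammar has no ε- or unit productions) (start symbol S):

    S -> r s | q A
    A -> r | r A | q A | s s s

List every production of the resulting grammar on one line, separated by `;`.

S -> X1 X2 | X3 A; A -> r | X1 A | X3 A | X2 Y1; X1 -> r; X2 -> s; X3 -> q; Y1 -> X2 X2

Introduce a nonterminal for each terminal appearing in a rule of length ≥ 2: X1 → r, X2 → s, X3 → q.
Binarize each right-hand side of length ≥ 3 by chaining fresh nonterminals (Y1, Y2, …): affected rules were A → X2 X2 X2.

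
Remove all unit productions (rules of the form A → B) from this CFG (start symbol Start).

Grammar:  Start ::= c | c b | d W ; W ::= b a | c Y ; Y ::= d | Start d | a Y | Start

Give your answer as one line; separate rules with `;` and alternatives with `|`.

Start ::= c | c b | d W; W ::= b a | c Y; Y ::= c | c b | d W | d | Start d | a Y

Unit pairs: Y ⇒* {Start}.
For each unit pair (A, B), copy every non-unit production of B to A, then drop all unit productions.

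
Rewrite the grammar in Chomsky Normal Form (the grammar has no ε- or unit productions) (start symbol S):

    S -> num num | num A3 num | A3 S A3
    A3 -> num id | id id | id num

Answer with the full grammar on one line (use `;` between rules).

Introduce a nonterminal for each terminal appearing in a rule of length ≥ 2: X1 → num, X2 → id.
Binarize each right-hand side of length ≥ 3 by chaining fresh nonterminals (Y1, Y2, …): affected rules were S → X1 A3 X1; S → A3 S A3.

S -> X1 X1 | X1 Y1 | A3 Y2; A3 -> X1 X2 | X2 X2 | X2 X1; X1 -> num; X2 -> id; Y1 -> A3 X1; Y2 -> S A3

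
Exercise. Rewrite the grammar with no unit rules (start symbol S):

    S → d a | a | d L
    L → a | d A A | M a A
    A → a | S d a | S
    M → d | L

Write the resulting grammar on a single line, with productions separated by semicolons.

Unit pairs: A ⇒* {S}; M ⇒* {L}.
For every A with A ⇒* B via unit rules, add B's non-unit alternatives to A; then delete every rule of the form X → Y.

S → d a | a | d L; L → a | d A A | M a A; A → d a | a | d L | S d a; M → a | d A A | M a A | d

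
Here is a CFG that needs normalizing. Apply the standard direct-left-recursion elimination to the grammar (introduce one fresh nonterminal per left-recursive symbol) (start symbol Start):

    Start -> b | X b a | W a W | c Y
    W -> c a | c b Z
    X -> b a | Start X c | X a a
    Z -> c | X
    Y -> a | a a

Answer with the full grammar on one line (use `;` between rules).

Directly left-recursive nonterminal: X.
For X: α = {a a}, β = {b a, Start X c}. Rewrite as X → β X1 and X1 → α X1 | ε.

Start -> b | X b a | W a W | c Y; W -> c a | c b Z; X -> b a X1 | Start X c X1; Z -> c | X; Y -> a | a a; X1 -> a a X1 | eps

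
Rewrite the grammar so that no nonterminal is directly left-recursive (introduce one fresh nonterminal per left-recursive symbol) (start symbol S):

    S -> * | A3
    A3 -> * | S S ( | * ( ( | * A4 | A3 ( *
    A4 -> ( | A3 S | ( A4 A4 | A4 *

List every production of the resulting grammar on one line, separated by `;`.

S -> * | A3; A3 -> * A3' | S S ( A3' | * ( ( A3' | * A4 A3'; A4 -> ( A4' | A3 S A4' | ( A4 A4 A4'; A3' -> ( * A3' | ε; A4' -> * A4' | ε

A3, A4 are directly left-recursive.
For A3: α = {( *}, β = {*, S S (, * ( (, * A4}. Rewrite as A3 → β A3' and A3' → α A3' | ε.
For A4: α = {*}, β = {(, A3 S, ( A4 A4}. Rewrite as A4 → β A4' and A4' → α A4' | ε.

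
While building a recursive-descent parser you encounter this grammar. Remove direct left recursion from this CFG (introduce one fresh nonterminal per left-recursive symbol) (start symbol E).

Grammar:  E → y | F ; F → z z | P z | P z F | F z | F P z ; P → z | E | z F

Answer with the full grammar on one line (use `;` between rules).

E → y | F; F → z z F' | P z F' | P z F F'; P → z | E | z F; F' → z F' | P z F' | ε

Left recursion appears on F.
For F: α = {z, P z}, β = {z z, P z, P z F}. Rewrite as F → β F' and F' → α F' | ε.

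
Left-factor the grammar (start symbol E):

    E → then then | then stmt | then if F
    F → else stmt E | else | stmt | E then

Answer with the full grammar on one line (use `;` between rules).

E → then E'; F → stmt | E then | else F'; E' → then | stmt | if F; F' → stmt E | epsilon

E has alternatives sharing prefix 'then': factor to E → then E' with E' → then | stmt | if F.
F has alternatives sharing prefix 'else': factor to F → else F' with F' → stmt E | ε.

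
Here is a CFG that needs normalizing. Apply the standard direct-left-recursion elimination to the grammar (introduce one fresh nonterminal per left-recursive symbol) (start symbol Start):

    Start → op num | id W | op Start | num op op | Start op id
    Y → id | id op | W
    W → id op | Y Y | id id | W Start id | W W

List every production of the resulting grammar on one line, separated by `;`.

Left recursion appears on Start, W.
For Start: α = {op id}, β = {op num, id W, op Start, num op op}. Rewrite as Start → β Start1 and Start1 → α Start1 | ε.
For W: α = {Start id, W}, β = {id op, Y Y, id id}. Rewrite as W → β W1 and W1 → α W1 | ε.

Start → op num Start1 | id W Start1 | op Start Start1 | num op op Start1; Y → id | id op | W; W → id op W1 | Y Y W1 | id id W1; Start1 → op id Start1 | ε; W1 → Start id W1 | W W1 | ε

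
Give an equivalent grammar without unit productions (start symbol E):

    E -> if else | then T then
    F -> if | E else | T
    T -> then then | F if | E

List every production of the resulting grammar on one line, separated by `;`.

Unit pairs: F ⇒* {E, T}; T ⇒* {E}.
For each unit pair (A, B), copy every non-unit production of B to A, then drop all unit productions.

E -> if else | then T then; F -> if else | then T then | if | E else | then then | F if; T -> if else | then T then | then then | F if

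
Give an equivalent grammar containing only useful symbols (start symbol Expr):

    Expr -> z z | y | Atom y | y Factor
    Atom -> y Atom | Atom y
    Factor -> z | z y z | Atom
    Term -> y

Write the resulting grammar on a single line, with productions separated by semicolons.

Expr -> z z | y | y Factor; Factor -> z | z y z

Generating nonterminals: {Expr, Factor, Term}.
Reachable from Expr after that: {Expr, Factor}.
Removed useless symbols: {Atom, Term} and every production mentioning them.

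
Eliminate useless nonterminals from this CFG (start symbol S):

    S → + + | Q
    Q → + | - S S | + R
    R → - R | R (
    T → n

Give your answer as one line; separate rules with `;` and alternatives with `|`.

Generating nonterminals: {Q, S, T}.
Reachable from S after that: {Q, S}.
Removed useless symbols: {R, T} and every production mentioning them.

S → + + | Q; Q → + | - S S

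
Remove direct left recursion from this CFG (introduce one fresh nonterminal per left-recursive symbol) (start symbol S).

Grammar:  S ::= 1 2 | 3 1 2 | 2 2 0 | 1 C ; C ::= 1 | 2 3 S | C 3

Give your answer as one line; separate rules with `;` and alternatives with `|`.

S ::= 1 2 | 3 1 2 | 2 2 0 | 1 C; C ::= 1 C' | 2 3 S C'; C' ::= 3 C' | ε

Directly left-recursive nonterminal: C.
For C: α = {3}, β = {1, 2 3 S}. Rewrite as C → β C' and C' → α C' | ε.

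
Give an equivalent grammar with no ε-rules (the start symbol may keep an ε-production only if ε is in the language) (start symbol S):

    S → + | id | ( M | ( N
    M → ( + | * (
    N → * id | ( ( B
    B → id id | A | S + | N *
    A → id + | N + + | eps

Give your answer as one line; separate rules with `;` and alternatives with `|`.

Nullable nonterminals: {A, B}.
ε ∉ L(G), so no ε-production is kept.
Expand every rule over subsets of its nullable positions: N → ( ( B gives ( ( B | ( (.

S → + | id | ( M | ( N; M → ( + | * (; N → * id | ( ( B | ( (; B → id id | A | S + | N *; A → id + | N + +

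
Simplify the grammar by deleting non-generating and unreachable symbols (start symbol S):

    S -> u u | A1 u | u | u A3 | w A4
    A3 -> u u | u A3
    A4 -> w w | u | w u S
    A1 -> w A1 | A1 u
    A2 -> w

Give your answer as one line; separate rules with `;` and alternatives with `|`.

S -> u u | u | u A3 | w A4; A3 -> u u | u A3; A4 -> w w | u | w u S

Generating nonterminals: {A2, A3, A4, S}.
Reachable from S after that: {A3, A4, S}.
Removed useless symbols: {A1, A2} and every production mentioning them.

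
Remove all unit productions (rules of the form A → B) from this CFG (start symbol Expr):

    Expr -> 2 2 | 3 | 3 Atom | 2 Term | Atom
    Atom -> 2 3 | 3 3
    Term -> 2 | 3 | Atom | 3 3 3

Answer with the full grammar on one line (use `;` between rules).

Expr -> 2 3 | 3 3 | 2 2 | 3 | 3 Atom | 2 Term; Atom -> 2 3 | 3 3; Term -> 2 | 3 | 3 3 3 | 2 3 | 3 3

Unit pairs: Expr ⇒* {Atom}; Term ⇒* {Atom}.
Replace each nonterminal's rules with the union of the non-unit rules of every nonterminal it unit-derives.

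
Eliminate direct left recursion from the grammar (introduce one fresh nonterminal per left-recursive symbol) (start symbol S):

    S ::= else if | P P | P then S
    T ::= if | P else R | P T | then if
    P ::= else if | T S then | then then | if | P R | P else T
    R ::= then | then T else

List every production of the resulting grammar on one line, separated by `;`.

S ::= else if | P P | P then S; T ::= if | P else R | P T | then if; P ::= else if P' | T S then P' | then then P' | if P'; R ::= then | then T else; P' ::= R P' | else T P' | ε

P is directly left-recursive.
For P: α = {R, else T}, β = {else if, T S then, then then, if}. Rewrite as P → β P' and P' → α P' | ε.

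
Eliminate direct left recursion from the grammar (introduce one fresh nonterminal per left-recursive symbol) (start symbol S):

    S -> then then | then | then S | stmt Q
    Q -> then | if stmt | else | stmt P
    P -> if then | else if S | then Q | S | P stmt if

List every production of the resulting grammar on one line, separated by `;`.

S -> then then | then | then S | stmt Q; Q -> then | if stmt | else | stmt P; P -> if then P' | else if S P' | then Q P' | S P'; P' -> stmt if P' | ε

Directly left-recursive nonterminal: P.
For P: α = {stmt if}, β = {if then, else if S, then Q, S}. Rewrite as P → β P' and P' → α P' | ε.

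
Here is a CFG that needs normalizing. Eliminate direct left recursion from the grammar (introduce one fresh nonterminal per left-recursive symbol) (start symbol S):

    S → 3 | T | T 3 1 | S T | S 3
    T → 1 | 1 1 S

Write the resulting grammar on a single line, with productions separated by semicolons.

S → 3 S' | T S' | T 3 1 S'; T → 1 | 1 1 S; S' → T S' | 3 S' | ε

Left recursion appears on S.
For S: α = {T, 3}, β = {3, T, T 3 1}. Rewrite as S → β S' and S' → α S' | ε.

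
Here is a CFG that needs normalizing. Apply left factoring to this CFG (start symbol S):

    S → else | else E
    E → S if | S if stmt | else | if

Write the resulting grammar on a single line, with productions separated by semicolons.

S → else S'; E → else | if | S if E'; S' → ε | E; E' → ε | stmt

S has alternatives sharing prefix 'else': factor to S → else S' with S' → ε | E.
E has alternatives sharing prefix 'S if': factor to E → S if E' with E' → ε | stmt.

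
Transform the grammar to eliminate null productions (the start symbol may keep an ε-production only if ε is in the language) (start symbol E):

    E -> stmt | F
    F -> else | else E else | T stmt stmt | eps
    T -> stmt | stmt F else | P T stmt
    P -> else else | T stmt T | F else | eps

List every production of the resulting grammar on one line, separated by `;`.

E -> stmt | F | ε; F -> else | else E else | else else | T stmt stmt; T -> stmt | stmt F else | stmt else | P T stmt | T stmt; P -> else else | T stmt T | F else | else

Nullable set = {E, F, P}.
ε ∈ L(G) since E is nullable, so keep E → ε.
Add the nullable-subset variants: F → else E else gives else E else | else else. T → stmt F else gives stmt F else | stmt else. T → P T stmt gives P T stmt | T stmt. P → F else gives F else | else.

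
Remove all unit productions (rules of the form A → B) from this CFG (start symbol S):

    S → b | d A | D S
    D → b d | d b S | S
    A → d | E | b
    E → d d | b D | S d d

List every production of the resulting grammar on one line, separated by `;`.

S → b | d A | D S; D → b | d A | D S | b d | d b S; A → d d | b D | S d d | d | b; E → d d | b D | S d d

Unit pairs: A ⇒* {E}; D ⇒* {S}.
For every A with A ⇒* B via unit rules, add B's non-unit alternatives to A; then delete every rule of the form X → Y.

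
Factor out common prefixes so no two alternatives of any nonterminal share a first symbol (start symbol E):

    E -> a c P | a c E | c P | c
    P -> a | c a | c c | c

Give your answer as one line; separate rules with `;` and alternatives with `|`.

E has alternatives sharing prefix 'a c': factor to E → a c E' with E' → P | E.
E has alternatives sharing prefix 'c': factor to E → c E'' with E'' → P | ε.
P has alternatives sharing prefix 'c': factor to P → c P' with P' → a | c | ε.

E -> a c E' | c E''; P -> a | c P'; E' -> P | E; E'' -> P | ε; P' -> a | c | ε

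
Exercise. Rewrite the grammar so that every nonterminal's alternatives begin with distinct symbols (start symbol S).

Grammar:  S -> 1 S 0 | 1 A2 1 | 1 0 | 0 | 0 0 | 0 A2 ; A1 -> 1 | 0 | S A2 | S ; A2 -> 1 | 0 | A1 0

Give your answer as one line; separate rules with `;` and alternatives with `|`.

S has alternatives sharing prefix '1': factor to S → 1 S' with S' → S 0 | A2 1 | 0.
S has alternatives sharing prefix '0': factor to S → 0 S'' with S'' → ε | 0 | A2.
A1 has alternatives sharing prefix 'S': factor to A1 → S A1' with A1' → A2 | ε.

S -> 1 S' | 0 S''; A1 -> 1 | 0 | S A1'; A2 -> 1 | 0 | A1 0; S' -> S 0 | A2 1 | 0; S'' -> ε | 0 | A2; A1' -> A2 | ε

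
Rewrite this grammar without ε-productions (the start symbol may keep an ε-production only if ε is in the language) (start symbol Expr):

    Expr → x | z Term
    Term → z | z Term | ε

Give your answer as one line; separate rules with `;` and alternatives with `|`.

Nullable nonterminals: {Term}.
ε ∉ L(G), so no ε-production is kept.
Add the nullable-subset variants: Expr → z Term gives z Term | z.

Expr → x | z Term | z; Term → z | z Term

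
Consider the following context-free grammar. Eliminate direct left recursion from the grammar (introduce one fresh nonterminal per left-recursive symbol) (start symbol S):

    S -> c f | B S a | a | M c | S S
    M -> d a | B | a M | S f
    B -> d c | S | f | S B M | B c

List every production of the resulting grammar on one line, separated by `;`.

S -> c f S' | B S a S' | a S' | M c S'; M -> d a | B | a M | S f; B -> d c B' | S B' | f B' | S B M B'; S' -> S S' | ε; B' -> c B' | ε

S, B are directly left-recursive.
For S: α = {S}, β = {c f, B S a, a, M c}. Rewrite as S → β S' and S' → α S' | ε.
For B: α = {c}, β = {d c, S, f, S B M}. Rewrite as B → β B' and B' → α B' | ε.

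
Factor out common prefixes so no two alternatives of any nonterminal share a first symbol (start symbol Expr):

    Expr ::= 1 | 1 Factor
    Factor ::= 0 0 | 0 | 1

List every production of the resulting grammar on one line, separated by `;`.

Expr has alternatives sharing prefix '1': factor to Expr → 1 Expr1 with Expr1 → ε | Factor.
Factor has alternatives sharing prefix '0': factor to Factor → 0 Factor1 with Factor1 → 0 | ε.

Expr ::= 1 Expr1; Factor ::= 1 | 0 Factor1; Expr1 ::= ε | Factor; Factor1 ::= 0 | ε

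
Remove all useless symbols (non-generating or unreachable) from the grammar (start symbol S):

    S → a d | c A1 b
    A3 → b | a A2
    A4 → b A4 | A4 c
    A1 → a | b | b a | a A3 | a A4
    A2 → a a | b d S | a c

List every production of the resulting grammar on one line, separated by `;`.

Generating nonterminals: {A1, A2, A3, S}.
Reachable from S after that: {A1, A2, A3, S}.
Removed useless symbols: {A4} and every production mentioning them.

S → a d | c A1 b; A3 → b | a A2; A1 → a | b | b a | a A3; A2 → a a | b d S | a c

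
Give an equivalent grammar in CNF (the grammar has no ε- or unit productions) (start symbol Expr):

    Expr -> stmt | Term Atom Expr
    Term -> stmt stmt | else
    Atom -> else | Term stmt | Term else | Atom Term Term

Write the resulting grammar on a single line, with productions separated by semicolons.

Introduce a nonterminal for each terminal appearing in a rule of length ≥ 2: X1 → stmt, X2 → else.
Binarize each right-hand side of length ≥ 3 by chaining fresh nonterminals (Y1, Y2, …): affected rules were Expr → Term Atom Expr; Atom → Atom Term Term.

Expr -> stmt | Term Y1; Term -> X1 X1 | else; Atom -> else | Term X1 | Term X2 | Atom Y2; X1 -> stmt; X2 -> else; Y1 -> Atom Expr; Y2 -> Term Term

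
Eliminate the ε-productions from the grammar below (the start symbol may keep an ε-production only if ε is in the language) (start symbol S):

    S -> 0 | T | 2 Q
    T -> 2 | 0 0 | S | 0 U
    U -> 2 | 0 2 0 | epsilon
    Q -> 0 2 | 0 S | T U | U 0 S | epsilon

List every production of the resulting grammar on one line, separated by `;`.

The nullable symbols are {Q, U}.
ε ∉ L(G), so no ε-production is kept.
For each production, add variants omitting each subset of nullable occurrences: S → 2 Q gives 2 Q | 2. T → 0 U gives 0 U | 0. Q → T U gives T U | T.

S -> 0 | T | 2 Q | 2; T -> 2 | 0 0 | S | 0 U | 0; U -> 2 | 0 2 0; Q -> 0 2 | 0 S | T U | T | U 0 S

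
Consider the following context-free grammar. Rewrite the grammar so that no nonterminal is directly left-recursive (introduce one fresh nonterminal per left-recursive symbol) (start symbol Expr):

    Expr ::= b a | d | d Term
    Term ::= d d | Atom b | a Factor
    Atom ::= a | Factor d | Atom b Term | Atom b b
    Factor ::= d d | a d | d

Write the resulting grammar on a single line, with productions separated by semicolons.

Directly left-recursive nonterminal: Atom.
For Atom: α = {b Term, b b}, β = {a, Factor d}. Rewrite as Atom → β Atom1 and Atom1 → α Atom1 | ε.

Expr ::= b a | d | d Term; Term ::= d d | Atom b | a Factor; Atom ::= a Atom1 | Factor d Atom1; Factor ::= d d | a d | d; Atom1 ::= b Term Atom1 | b b Atom1 | epsilon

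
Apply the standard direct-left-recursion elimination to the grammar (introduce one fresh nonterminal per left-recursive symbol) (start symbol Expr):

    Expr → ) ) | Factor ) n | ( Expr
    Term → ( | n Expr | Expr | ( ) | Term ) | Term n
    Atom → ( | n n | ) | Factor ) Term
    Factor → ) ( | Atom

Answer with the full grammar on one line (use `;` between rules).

Term is directly left-recursive.
For Term: α = {), n}, β = {(, n Expr, Expr, ( )}. Rewrite as Term → β Term1 and Term1 → α Term1 | ε.

Expr → ) ) | Factor ) n | ( Expr; Term → ( Term1 | n Expr Term1 | Expr Term1 | ( ) Term1; Atom → ( | n n | ) | Factor ) Term; Factor → ) ( | Atom; Term1 → ) Term1 | n Term1 | ε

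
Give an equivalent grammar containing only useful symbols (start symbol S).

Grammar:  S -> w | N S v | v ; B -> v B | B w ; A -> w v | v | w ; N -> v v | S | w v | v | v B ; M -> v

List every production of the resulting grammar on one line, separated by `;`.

Generating nonterminals: {A, M, N, S}.
Reachable from S after that: {N, S}.
Removed useless symbols: {A, B, M} and every production mentioning them.

S -> w | N S v | v; N -> v v | S | w v | v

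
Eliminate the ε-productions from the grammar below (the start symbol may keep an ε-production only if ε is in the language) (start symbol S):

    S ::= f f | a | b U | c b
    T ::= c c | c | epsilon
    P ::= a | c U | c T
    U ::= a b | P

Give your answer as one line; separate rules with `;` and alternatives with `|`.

The nullable symbols are {T}.
ε ∉ L(G), so no ε-production is kept.
Add the nullable-subset variants: P → c T gives c T | c.

S ::= f f | a | b U | c b; T ::= c c | c; P ::= a | c U | c T | c; U ::= a b | P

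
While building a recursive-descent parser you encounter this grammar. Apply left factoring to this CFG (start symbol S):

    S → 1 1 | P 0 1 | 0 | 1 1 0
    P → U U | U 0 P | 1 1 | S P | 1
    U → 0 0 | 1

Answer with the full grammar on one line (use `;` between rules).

S has alternatives sharing prefix '1 1': factor to S → 1 1 S' with S' → ε | 0.
P has alternatives sharing prefix 'U': factor to P → U P' with P' → U | 0 P.
P has alternatives sharing prefix '1': factor to P → 1 P'' with P'' → 1 | ε.

S → P 0 1 | 0 | 1 1 S'; P → S P | U P' | 1 P''; U → 0 0 | 1; S' → ε | 0; P' → U | 0 P; P'' → 1 | ε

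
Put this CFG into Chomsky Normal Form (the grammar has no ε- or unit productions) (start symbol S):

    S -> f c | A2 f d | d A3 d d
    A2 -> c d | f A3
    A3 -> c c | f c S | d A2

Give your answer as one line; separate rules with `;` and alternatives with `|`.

S -> X1 X2 | A2 Y1 | X3 Y2; A2 -> X2 X3 | X1 A3; A3 -> X2 X2 | X1 Y4 | X3 A2; X1 -> f; X2 -> c; X3 -> d; Y1 -> X1 X3; Y2 -> A3 Y3; Y3 -> X3 X3; Y4 -> X2 S

Introduce a nonterminal for each terminal appearing in a rule of length ≥ 2: X1 → f, X2 → c, X3 → d.
Binarize each right-hand side of length ≥ 3 by chaining fresh nonterminals (Y1, Y2, …): affected rules were S → A2 X1 X3; S → X3 A3 X3 X3; A3 → X1 X2 S.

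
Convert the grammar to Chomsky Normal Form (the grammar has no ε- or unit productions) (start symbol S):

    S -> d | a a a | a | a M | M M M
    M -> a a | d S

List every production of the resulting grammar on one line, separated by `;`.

Introduce a nonterminal for each terminal appearing in a rule of length ≥ 2: X1 → a, X2 → d.
Binarize each right-hand side of length ≥ 3 by chaining fresh nonterminals (Y1, Y2, …): affected rules were S → X1 X1 X1; S → M M M.

S -> d | X1 Y1 | a | X1 M | M Y2; M -> X1 X1 | X2 S; X1 -> a; X2 -> d; Y1 -> X1 X1; Y2 -> M M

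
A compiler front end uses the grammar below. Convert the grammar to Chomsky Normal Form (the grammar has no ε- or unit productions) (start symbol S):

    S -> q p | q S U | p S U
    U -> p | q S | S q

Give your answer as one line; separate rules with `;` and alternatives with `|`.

S -> X1 X2 | X1 Y1 | X2 Y2; U -> p | X1 S | S X1; X1 -> q; X2 -> p; Y1 -> S U; Y2 -> S U

Introduce a nonterminal for each terminal appearing in a rule of length ≥ 2: X1 → q, X2 → p.
Binarize each right-hand side of length ≥ 3 by chaining fresh nonterminals (Y1, Y2, …): affected rules were S → X1 S U; S → X2 S U.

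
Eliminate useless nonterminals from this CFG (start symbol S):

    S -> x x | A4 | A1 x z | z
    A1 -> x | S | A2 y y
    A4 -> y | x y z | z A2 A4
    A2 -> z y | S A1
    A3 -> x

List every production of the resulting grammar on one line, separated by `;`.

S -> x x | A4 | A1 x z | z; A1 -> x | S | A2 y y; A4 -> y | x y z | z A2 A4; A2 -> z y | S A1

Generating nonterminals: {A1, A2, A3, A4, S}.
Reachable from S after that: {A1, A2, A4, S}.
Removed useless symbols: {A3} and every production mentioning them.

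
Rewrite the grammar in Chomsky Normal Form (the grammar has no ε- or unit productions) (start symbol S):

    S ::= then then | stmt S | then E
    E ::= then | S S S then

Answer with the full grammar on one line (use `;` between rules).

Introduce a nonterminal for each terminal appearing in a rule of length ≥ 2: X1 → then, X2 → stmt.
Binarize each right-hand side of length ≥ 3 by chaining fresh nonterminals (Y1, Y2, …): affected rules were E → S S S X1.

S ::= X1 X1 | X2 S | X1 E; E ::= then | S Y1; X1 ::= then; X2 ::= stmt; Y1 ::= S Y2; Y2 ::= S X1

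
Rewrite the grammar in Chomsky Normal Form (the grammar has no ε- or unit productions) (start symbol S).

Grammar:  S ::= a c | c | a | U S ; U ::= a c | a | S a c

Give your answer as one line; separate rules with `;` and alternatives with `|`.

S ::= X1 X2 | c | a | U S; U ::= X1 X2 | a | S Y1; X1 ::= a; X2 ::= c; Y1 ::= X1 X2

Introduce a nonterminal for each terminal appearing in a rule of length ≥ 2: X1 → a, X2 → c.
Binarize each right-hand side of length ≥ 3 by chaining fresh nonterminals (Y1, Y2, …): affected rules were U → S X1 X2.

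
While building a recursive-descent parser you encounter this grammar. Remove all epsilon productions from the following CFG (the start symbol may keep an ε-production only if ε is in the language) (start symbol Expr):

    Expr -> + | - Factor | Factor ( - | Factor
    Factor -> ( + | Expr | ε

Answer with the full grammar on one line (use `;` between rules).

The nullable symbols are {Expr, Factor}.
ε ∈ L(G) since Expr is nullable, so keep Expr → ε.
Expand every rule over subsets of its nullable positions: Expr → - Factor gives - Factor | -. Expr → Factor ( - gives Factor ( - | ( -.

Expr -> + | - Factor | - | Factor ( - | ( - | Factor | ε; Factor -> ( + | Expr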